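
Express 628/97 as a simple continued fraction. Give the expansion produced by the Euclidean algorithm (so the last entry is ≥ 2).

628 = 6×97 + 46
97 = 2×46 + 5
46 = 9×5 + 1
5 = 5×1 + 0  (stop)
So 628/97 = [6; 2, 9, 5].

[6; 2, 9, 5]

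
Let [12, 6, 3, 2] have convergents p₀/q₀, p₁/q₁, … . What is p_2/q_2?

Using pₖ = aₖpₖ₋₁ + pₖ₋₂, qₖ = aₖqₖ₋₁ + qₖ₋₂ (with p₋₁=1, p₋₂=0, q₋₁=0, q₋₂=1):
  k=0: a=12, p=12, q=1
  k=1: a=6, p=73, q=6
  k=2: a=3, p=231, q=19

231/19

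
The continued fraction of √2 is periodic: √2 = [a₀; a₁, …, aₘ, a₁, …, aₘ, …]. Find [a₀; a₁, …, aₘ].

a₀ = ⌊√2⌋ = 1.

[1; 2]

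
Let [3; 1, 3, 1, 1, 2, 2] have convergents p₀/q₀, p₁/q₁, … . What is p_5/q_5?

87/23

Using pₖ = aₖpₖ₋₁ + pₖ₋₂, qₖ = aₖqₖ₋₁ + qₖ₋₂ (with p₋₁=1, p₋₂=0, q₋₁=0, q₋₂=1):
  k=0: a=3, p=3, q=1
  k=1: a=1, p=4, q=1
  k=2: a=3, p=15, q=4
  k=3: a=1, p=19, q=5
  k=4: a=1, p=34, q=9
  k=5: a=2, p=87, q=23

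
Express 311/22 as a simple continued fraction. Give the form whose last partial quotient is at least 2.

311 = 14×22 + 3
22 = 7×3 + 1
3 = 3×1 + 0  (stop)
So 311/22 = [14; 7, 3].

[14; 7, 3]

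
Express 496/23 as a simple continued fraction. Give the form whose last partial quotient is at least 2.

[21; 1, 1, 3, 3]

496 = 21*23 + 13
23 = 1*13 + 10
13 = 1*10 + 3
10 = 3*3 + 1
3 = 3*1 + 0  (stop)
So 496/23 = [21; 1, 1, 3, 3].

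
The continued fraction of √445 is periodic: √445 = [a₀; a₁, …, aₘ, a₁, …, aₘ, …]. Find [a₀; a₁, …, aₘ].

a₀ = ⌊√445⌋ = 21.

[21; 10, 1, 1, 10, 42]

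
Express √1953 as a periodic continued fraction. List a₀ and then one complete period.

[44; 5, 5, 3, 12, 3, 5, 5, 88]

a₀ = ⌊√1953⌋ = 44.
With m₀=0, d₀=1 and mₖ₊₁ = dₖaₖ − mₖ, dₖ₊₁ = (n − mₖ₊₁²)/dₖ, aₖ₊₁ = ⌊(a₀+mₖ₊₁)/dₖ₊₁⌋:
  k=1: m=44, d=17, a=5
  k=2: m=41, d=16, a=5
  k=3: m=39, d=27, a=3
  k=4: m=42, d=7, a=12
  k=5: m=42, d=27, a=3
  k=6: m=39, d=16, a=5
  k=7: m=41, d=17, a=5
  k=8: m=44, d=1, a=88
d=1 and a=2a₀=88 at k=8, so the next step gives (m, d) = (44, 17) again — its k=1 value — and the period has length 8.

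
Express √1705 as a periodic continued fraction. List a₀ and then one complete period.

a₀ = ⌊√1705⌋ = 41.
With m₀=0, d₀=1 and mₖ₊₁ = dₖaₖ − mₖ, dₖ₊₁ = (n − mₖ₊₁²)/dₖ, aₖ₊₁ = ⌊(a₀+mₖ₊₁)/dₖ₊₁⌋:
  k=1: m=41, d=24, a=3
  k=2: m=31, d=31, a=2
  k=3: m=31, d=24, a=3
  k=4: m=41, d=1, a=82
d=1 and a=2a₀=82 at k=4, so the next step gives (m, d) = (41, 24) again — its k=1 value — and the period has length 4.

[41; 3, 2, 3, 82]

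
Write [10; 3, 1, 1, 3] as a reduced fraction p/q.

257/25

Using pₖ = aₖpₖ₋₁ + pₖ₋₂ and qₖ = aₖqₖ₋₁ + qₖ₋₂:
  k=0: a=10, p=10, q=1
  k=1: a=3, p=31, q=3
  k=2: a=1, p=41, q=4
  k=3: a=1, p=72, q=7
  k=4: a=3, p=257, q=25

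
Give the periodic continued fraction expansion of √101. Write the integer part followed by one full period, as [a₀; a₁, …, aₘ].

[10; 20]

a₀ = ⌊√101⌋ = 10.
With m₀=0, d₀=1 and mₖ₊₁ = dₖaₖ − mₖ, dₖ₊₁ = (n − mₖ₊₁²)/dₖ, aₖ₊₁ = ⌊(a₀+mₖ₊₁)/dₖ₊₁⌋:
  k=1: m=10, d=1, a=20
d=1 and a=2a₀=20 at k=1, so the next step gives (m, d) = (10, 1) again — its k=1 value — and the period has length 1.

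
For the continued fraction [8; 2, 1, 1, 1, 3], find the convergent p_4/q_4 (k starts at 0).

Using pₖ = aₖpₖ₋₁ + pₖ₋₂, qₖ = aₖqₖ₋₁ + qₖ₋₂ (with p₋₁=1, p₋₂=0, q₋₁=0, q₋₂=1):
  k=0: a=8, p=8, q=1
  k=1: a=2, p=17, q=2
  k=2: a=1, p=25, q=3
  k=3: a=1, p=42, q=5
  k=4: a=1, p=67, q=8

67/8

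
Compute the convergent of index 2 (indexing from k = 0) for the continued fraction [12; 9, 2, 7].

230/19

Using pₖ = aₖpₖ₋₁ + pₖ₋₂, qₖ = aₖqₖ₋₁ + qₖ₋₂ (with p₋₁=1, p₋₂=0, q₋₁=0, q₋₂=1):
  k=0: a=12, p=12, q=1
  k=1: a=9, p=109, q=9
  k=2: a=2, p=230, q=19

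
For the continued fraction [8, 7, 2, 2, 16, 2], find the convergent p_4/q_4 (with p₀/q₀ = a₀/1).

Using pₖ = aₖpₖ₋₁ + pₖ₋₂, qₖ = aₖqₖ₋₁ + qₖ₋₂ (with p₋₁=1, p₋₂=0, q₋₁=0, q₋₂=1):
  k=0: a=8, p=8, q=1
  k=1: a=7, p=57, q=7
  k=2: a=2, p=122, q=15
  k=3: a=2, p=301, q=37
  k=4: a=16, p=4938, q=607

4938/607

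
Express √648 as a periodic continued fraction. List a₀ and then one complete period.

[25; 2, 5, 6, 5, 2, 50]

a₀ = ⌊√648⌋ = 25.
With m₀=0, d₀=1 and mₖ₊₁ = dₖaₖ − mₖ, dₖ₊₁ = (n − mₖ₊₁²)/dₖ, aₖ₊₁ = ⌊(a₀+mₖ₊₁)/dₖ₊₁⌋:
  k=1: m=25, d=23, a=2
  k=2: m=21, d=9, a=5
  k=3: m=24, d=8, a=6
  k=4: m=24, d=9, a=5
  k=5: m=21, d=23, a=2
  k=6: m=25, d=1, a=50
d=1 and a=2a₀=50 at k=6, so the next step gives (m, d) = (25, 23) again — its k=1 value — and the period has length 6.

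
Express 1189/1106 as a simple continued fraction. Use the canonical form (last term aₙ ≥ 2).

1189 = 1*1106 + 83
1106 = 13*83 + 27
83 = 3*27 + 2
27 = 13*2 + 1
2 = 2*1 + 0  (stop)
So 1189/1106 = [1; 13, 3, 13, 2].

[1; 13, 3, 13, 2]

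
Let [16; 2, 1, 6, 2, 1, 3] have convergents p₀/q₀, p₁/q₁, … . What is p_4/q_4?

703/43

Using pₖ = aₖpₖ₋₁ + pₖ₋₂, qₖ = aₖqₖ₋₁ + qₖ₋₂ (with p₋₁=1, p₋₂=0, q₋₁=0, q₋₂=1):
  k=0: a=16, p=16, q=1
  k=1: a=2, p=33, q=2
  k=2: a=1, p=49, q=3
  k=3: a=6, p=327, q=20
  k=4: a=2, p=703, q=43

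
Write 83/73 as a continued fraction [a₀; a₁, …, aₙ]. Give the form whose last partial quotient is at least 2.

83 = 1*73 + 10
73 = 7*10 + 3
10 = 3*3 + 1
3 = 3*1 + 0  (stop)
So 83/73 = [1; 7, 3, 3].

[1; 7, 3, 3]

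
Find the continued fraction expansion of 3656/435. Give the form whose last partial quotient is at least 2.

3656 = 8*435 + 176
435 = 2*176 + 83
176 = 2*83 + 10
83 = 8*10 + 3
10 = 3*3 + 1
3 = 3*1 + 0  (stop)
So 3656/435 = [8; 2, 2, 8, 3, 3].

[8; 2, 2, 8, 3, 3]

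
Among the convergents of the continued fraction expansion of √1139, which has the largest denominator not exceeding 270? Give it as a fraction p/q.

9011/267

√1139 = [33; 1, 2, 1, 66, …] (period length 4).
Convergents:
  p_0/q_0 = 33/1
  p_1/q_1 = 34/1
  p_2/q_2 = 101/3
  p_3/q_3 = 135/4
  p_4/q_4 = 9011/267
  p_5/q_5 = 9146/271
q_4 = 267 ≤ 270 < 271 = q_5, so the answer is 9011/267.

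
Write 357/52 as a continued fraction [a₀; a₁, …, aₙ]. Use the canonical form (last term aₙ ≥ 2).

357 = 6×52 + 45
52 = 1×45 + 7
45 = 6×7 + 3
7 = 2×3 + 1
3 = 3×1 + 0  (stop)
So 357/52 = [6; 1, 6, 2, 3].

[6; 1, 6, 2, 3]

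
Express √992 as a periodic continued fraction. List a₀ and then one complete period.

[31; 2, 62]

a₀ = ⌊√992⌋ = 31.
With m₀=0, d₀=1 and mₖ₊₁ = dₖaₖ − mₖ, dₖ₊₁ = (n − mₖ₊₁²)/dₖ, aₖ₊₁ = ⌊(a₀+mₖ₊₁)/dₖ₊₁⌋:
  k=1: m=31, d=31, a=2
  k=2: m=31, d=1, a=62
d=1 and a=2a₀=62 at k=2, so the next step gives (m, d) = (31, 31) again — its k=1 value — and the period has length 2.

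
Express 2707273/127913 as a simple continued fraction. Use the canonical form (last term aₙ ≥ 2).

2707273 = 21×127913 + 21100
127913 = 6×21100 + 1313
21100 = 16×1313 + 92
1313 = 14×92 + 25
92 = 3×25 + 17
25 = 1×17 + 8
17 = 2×8 + 1
8 = 8×1 + 0  (stop)
So 2707273/127913 = [21; 6, 16, 14, 3, 1, 2, 8].

[21; 6, 16, 14, 3, 1, 2, 8]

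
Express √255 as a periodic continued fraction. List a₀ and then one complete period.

[15; 1, 30]

a₀ = ⌊√255⌋ = 15.
With m₀=0, d₀=1 and mₖ₊₁ = dₖaₖ − mₖ, dₖ₊₁ = (n − mₖ₊₁²)/dₖ, aₖ₊₁ = ⌊(a₀+mₖ₊₁)/dₖ₊₁⌋:
  k=1: m=15, d=30, a=1
  k=2: m=15, d=1, a=30
d=1 and a=2a₀=30 at k=2, so the next step gives (m, d) = (15, 30) again — its k=1 value — and the period has length 2.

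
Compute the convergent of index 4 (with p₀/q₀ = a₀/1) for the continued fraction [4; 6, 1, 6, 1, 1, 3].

Using pₖ = aₖpₖ₋₁ + pₖ₋₂, qₖ = aₖqₖ₋₁ + qₖ₋₂ (with p₋₁=1, p₋₂=0, q₋₁=0, q₋₂=1):
  k=0: a=4, p=4, q=1
  k=1: a=6, p=25, q=6
  k=2: a=1, p=29, q=7
  k=3: a=6, p=199, q=48
  k=4: a=1, p=228, q=55

228/55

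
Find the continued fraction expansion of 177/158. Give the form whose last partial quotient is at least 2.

177 = 1·158 + 19
158 = 8·19 + 6
19 = 3·6 + 1
6 = 6·1 + 0  (stop)
So 177/158 = [1; 8, 3, 6].

[1; 8, 3, 6]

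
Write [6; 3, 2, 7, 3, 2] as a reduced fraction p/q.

2377/378

Fold from the inside: start with 2/1.
  3 + 1/2 = 7/2
  7 + 2/7 = 51/7
  2 + 7/51 = 109/51
  3 + 51/109 = 378/109
  6 + 109/378 = 2377/378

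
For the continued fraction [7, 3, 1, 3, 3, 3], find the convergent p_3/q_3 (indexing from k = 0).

109/15

Using pₖ = aₖpₖ₋₁ + pₖ₋₂, qₖ = aₖqₖ₋₁ + qₖ₋₂ (with p₋₁=1, p₋₂=0, q₋₁=0, q₋₂=1):
  k=0: a=7, p=7, q=1
  k=1: a=3, p=22, q=3
  k=2: a=1, p=29, q=4
  k=3: a=3, p=109, q=15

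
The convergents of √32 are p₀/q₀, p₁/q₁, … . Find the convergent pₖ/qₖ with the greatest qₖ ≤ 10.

√32 = [5; 1, 1, 1, 10, …] (period length 4).
Convergents:
  p_0/q_0 = 5/1
  p_1/q_1 = 6/1
  p_2/q_2 = 11/2
  p_3/q_3 = 17/3
  p_4/q_4 = 181/32
q_3 = 3 ≤ 10 < 32 = q_4, so the answer is 17/3.

17/3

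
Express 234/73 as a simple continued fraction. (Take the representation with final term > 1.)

[3; 4, 1, 6, 2]

234 = 3·73 + 15
73 = 4·15 + 13
15 = 1·13 + 2
13 = 6·2 + 1
2 = 2·1 + 0  (stop)
So 234/73 = [3; 4, 1, 6, 2].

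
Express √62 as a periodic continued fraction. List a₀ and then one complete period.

[7; 1, 6, 1, 14]

a₀ = ⌊√62⌋ = 7.
With m₀=0, d₀=1 and mₖ₊₁ = dₖaₖ − mₖ, dₖ₊₁ = (n − mₖ₊₁²)/dₖ, aₖ₊₁ = ⌊(a₀+mₖ₊₁)/dₖ₊₁⌋:
  k=1: m=7, d=13, a=1
  k=2: m=6, d=2, a=6
  k=3: m=6, d=13, a=1
  k=4: m=7, d=1, a=14
d=1 and a=2a₀=14 at k=4, so the next step gives (m, d) = (7, 13) again — its k=1 value — and the period has length 4.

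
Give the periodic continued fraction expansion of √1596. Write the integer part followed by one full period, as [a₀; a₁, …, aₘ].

[39; 1, 18, 1, 78]

a₀ = ⌊√1596⌋ = 39.
With m₀=0, d₀=1 and mₖ₊₁ = dₖaₖ − mₖ, dₖ₊₁ = (n − mₖ₊₁²)/dₖ, aₖ₊₁ = ⌊(a₀+mₖ₊₁)/dₖ₊₁⌋:
  k=1: m=39, d=75, a=1
  k=2: m=36, d=4, a=18
  k=3: m=36, d=75, a=1
  k=4: m=39, d=1, a=78
d=1 and a=2a₀=78 at k=4, so the next step gives (m, d) = (39, 75) again — its k=1 value — and the period has length 4.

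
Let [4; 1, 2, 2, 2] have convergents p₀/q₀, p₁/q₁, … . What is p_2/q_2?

Using pₖ = aₖpₖ₋₁ + pₖ₋₂, qₖ = aₖqₖ₋₁ + qₖ₋₂ (with p₋₁=1, p₋₂=0, q₋₁=0, q₋₂=1):
  k=0: a=4, p=4, q=1
  k=1: a=1, p=5, q=1
  k=2: a=2, p=14, q=3

14/3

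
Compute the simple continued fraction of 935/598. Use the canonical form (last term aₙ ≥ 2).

935 = 1×598 + 337
598 = 1×337 + 261
337 = 1×261 + 76
261 = 3×76 + 33
76 = 2×33 + 10
33 = 3×10 + 3
10 = 3×3 + 1
3 = 3×1 + 0  (stop)
So 935/598 = [1; 1, 1, 3, 2, 3, 3, 3].

[1; 1, 1, 3, 2, 3, 3, 3]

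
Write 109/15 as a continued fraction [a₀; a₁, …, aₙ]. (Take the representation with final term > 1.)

109 = 7*15 + 4
15 = 3*4 + 3
4 = 1*3 + 1
3 = 3*1 + 0  (stop)
So 109/15 = [7; 3, 1, 3].

[7; 3, 1, 3]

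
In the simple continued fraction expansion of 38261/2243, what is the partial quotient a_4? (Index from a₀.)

15

38261 = 17·2243 + 130   →  a_0 = 17
2243 = 17·130 + 33   →  a_1 = 17
130 = 3·33 + 31   →  a_2 = 3
33 = 1·31 + 2   →  a_3 = 1
31 = 15·2 + 1   →  a_4 = 15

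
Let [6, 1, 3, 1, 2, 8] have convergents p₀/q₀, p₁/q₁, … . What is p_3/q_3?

34/5

Using pₖ = aₖpₖ₋₁ + pₖ₋₂, qₖ = aₖqₖ₋₁ + qₖ₋₂ (with p₋₁=1, p₋₂=0, q₋₁=0, q₋₂=1):
  k=0: a=6, p=6, q=1
  k=1: a=1, p=7, q=1
  k=2: a=3, p=27, q=4
  k=3: a=1, p=34, q=5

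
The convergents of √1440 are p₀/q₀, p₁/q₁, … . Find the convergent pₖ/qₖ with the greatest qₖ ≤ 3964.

54758/1443

√1440 = [37; 1, 17, 1, 74, …] (period length 4).
Convergents:
  p_0/q_0 = 37/1
  p_1/q_1 = 38/1
  p_2/q_2 = 683/18
  p_3/q_3 = 721/19
  p_4/q_4 = 54037/1424
  p_5/q_5 = 54758/1443
  p_6/q_6 = 984923/25955
q_5 = 1443 ≤ 3964 < 25955 = q_6, so the answer is 54758/1443.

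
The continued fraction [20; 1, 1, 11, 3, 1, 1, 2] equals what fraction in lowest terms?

Fold from the inside: start with 2/1.
  1 + 1/2 = 3/2
  1 + 2/3 = 5/3
  3 + 3/5 = 18/5
  11 + 5/18 = 203/18
  1 + 18/203 = 221/203
  1 + 203/221 = 424/221
  20 + 221/424 = 8701/424

8701/424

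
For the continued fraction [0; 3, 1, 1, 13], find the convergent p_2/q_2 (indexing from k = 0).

Using pₖ = aₖpₖ₋₁ + pₖ₋₂, qₖ = aₖqₖ₋₁ + qₖ₋₂ (with p₋₁=1, p₋₂=0, q₋₁=0, q₋₂=1):
  k=0: a=0, p=0, q=1
  k=1: a=3, p=1, q=3
  k=2: a=1, p=1, q=4

1/4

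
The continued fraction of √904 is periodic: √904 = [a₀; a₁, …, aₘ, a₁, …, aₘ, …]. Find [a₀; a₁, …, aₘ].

[30; 15, 60]

a₀ = ⌊√904⌋ = 30.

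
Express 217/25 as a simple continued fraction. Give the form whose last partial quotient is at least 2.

[8; 1, 2, 8]

217 = 8·25 + 17
25 = 1·17 + 8
17 = 2·8 + 1
8 = 8·1 + 0  (stop)
So 217/25 = [8; 1, 2, 8].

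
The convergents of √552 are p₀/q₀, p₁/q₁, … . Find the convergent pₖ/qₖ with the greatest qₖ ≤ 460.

4417/188

√552 = [23; 2, 46, …] (period length 2).
Convergents:
  p_0/q_0 = 23/1
  p_1/q_1 = 47/2
  p_2/q_2 = 2185/93
  p_3/q_3 = 4417/188
  p_4/q_4 = 205367/8741
q_3 = 188 ≤ 460 < 8741 = q_4, so the answer is 4417/188.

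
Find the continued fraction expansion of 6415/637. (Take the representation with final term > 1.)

6415 = 10*637 + 45
637 = 14*45 + 7
45 = 6*7 + 3
7 = 2*3 + 1
3 = 3*1 + 0  (stop)
So 6415/637 = [10; 14, 6, 2, 3].

[10; 14, 6, 2, 3]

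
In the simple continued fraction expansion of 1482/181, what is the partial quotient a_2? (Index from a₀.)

1482 = 8·181 + 34   →  a_0 = 8
181 = 5·34 + 11   →  a_1 = 5
34 = 3·11 + 1   →  a_2 = 3

3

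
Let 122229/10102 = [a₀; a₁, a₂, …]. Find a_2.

19

122229 = 12·10102 + 1005   →  a_0 = 12
10102 = 10·1005 + 52   →  a_1 = 10
1005 = 19·52 + 17   →  a_2 = 19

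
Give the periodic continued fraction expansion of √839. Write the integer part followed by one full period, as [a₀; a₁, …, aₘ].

a₀ = ⌊√839⌋ = 28.
With m₀=0, d₀=1 and mₖ₊₁ = dₖaₖ − mₖ, dₖ₊₁ = (n − mₖ₊₁²)/dₖ, aₖ₊₁ = ⌊(a₀+mₖ₊₁)/dₖ₊₁⌋:
  k=1: m=28, d=55, a=1
  k=2: m=27, d=2, a=27
  k=3: m=27, d=55, a=1
  k=4: m=28, d=1, a=56
d=1 and a=2a₀=56 at k=4, so the next step gives (m, d) = (28, 55) again — its k=1 value — and the period has length 4.

[28; 1, 27, 1, 56]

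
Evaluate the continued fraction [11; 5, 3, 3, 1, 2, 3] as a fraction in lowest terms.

7183/642

Fold from the inside: start with 3/1.
  2 + 1/3 = 7/3
  1 + 3/7 = 10/7
  3 + 7/10 = 37/10
  3 + 10/37 = 121/37
  5 + 37/121 = 642/121
  11 + 121/642 = 7183/642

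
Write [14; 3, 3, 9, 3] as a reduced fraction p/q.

4133/289

Fold from the inside: start with 3/1.
  9 + 1/3 = 28/3
  3 + 3/28 = 87/28
  3 + 28/87 = 289/87
  14 + 87/289 = 4133/289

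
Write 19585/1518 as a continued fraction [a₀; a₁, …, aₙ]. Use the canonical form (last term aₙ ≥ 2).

[12; 1, 9, 5, 3, 9]

19585 = 12·1518 + 1369
1518 = 1·1369 + 149
1369 = 9·149 + 28
149 = 5·28 + 9
28 = 3·9 + 1
9 = 9·1 + 0  (stop)
So 19585/1518 = [12; 1, 9, 5, 3, 9].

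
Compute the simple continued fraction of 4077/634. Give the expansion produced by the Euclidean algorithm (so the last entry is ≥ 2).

[6; 2, 3, 9, 1, 3, 2]

4077 = 6*634 + 273
634 = 2*273 + 88
273 = 3*88 + 9
88 = 9*9 + 7
9 = 1*7 + 2
7 = 3*2 + 1
2 = 2*1 + 0  (stop)
So 4077/634 = [6; 2, 3, 9, 1, 3, 2].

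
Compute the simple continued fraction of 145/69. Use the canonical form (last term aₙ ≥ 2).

[2; 9, 1, 6]

145 = 2·69 + 7
69 = 9·7 + 6
7 = 1·6 + 1
6 = 6·1 + 0  (stop)
So 145/69 = [2; 9, 1, 6].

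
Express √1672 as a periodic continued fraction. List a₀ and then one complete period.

a₀ = ⌊√1672⌋ = 40.
With m₀=0, d₀=1 and mₖ₊₁ = dₖaₖ − mₖ, dₖ₊₁ = (n − mₖ₊₁²)/dₖ, aₖ₊₁ = ⌊(a₀+mₖ₊₁)/dₖ₊₁⌋:
  k=1: m=40, d=72, a=1
  k=2: m=32, d=9, a=8
  k=3: m=40, d=8, a=10
  k=4: m=40, d=9, a=8
  k=5: m=32, d=72, a=1
  k=6: m=40, d=1, a=80
d=1 and a=2a₀=80 at k=6, so the next step gives (m, d) = (40, 72) again — its k=1 value — and the period has length 6.

[40; 1, 8, 10, 8, 1, 80]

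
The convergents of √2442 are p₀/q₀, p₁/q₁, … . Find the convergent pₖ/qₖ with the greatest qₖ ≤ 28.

√2442 = [49; 2, 2, 2, 98, …] (period length 4).
Convergents:
  p_0/q_0 = 49/1
  p_1/q_1 = 99/2
  p_2/q_2 = 247/5
  p_3/q_3 = 593/12
  p_4/q_4 = 58361/1181
q_3 = 12 ≤ 28 < 1181 = q_4, so the answer is 593/12.

593/12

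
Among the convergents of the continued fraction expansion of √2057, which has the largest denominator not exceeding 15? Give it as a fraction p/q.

635/14

√2057 = [45; 2, 1, 4, 1, 2, 90, …] (period length 6).
Convergents:
  p_0/q_0 = 45/1
  p_1/q_1 = 91/2
  p_2/q_2 = 136/3
  p_3/q_3 = 635/14
  p_4/q_4 = 771/17
q_3 = 14 ≤ 15 < 17 = q_4, so the answer is 635/14.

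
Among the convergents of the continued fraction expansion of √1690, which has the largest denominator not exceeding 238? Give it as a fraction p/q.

3001/73

√1690 = [41; 9, 8, 9, 82, …] (period length 4).
Convergents:
  p_0/q_0 = 41/1
  p_1/q_1 = 370/9
  p_2/q_2 = 3001/73
  p_3/q_3 = 27379/666
q_2 = 73 ≤ 238 < 666 = q_3, so the answer is 3001/73.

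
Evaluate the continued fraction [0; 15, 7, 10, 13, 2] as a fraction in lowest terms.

Fold from the inside: start with 2/1.
  13 + 1/2 = 27/2
  10 + 2/27 = 272/27
  7 + 27/272 = 1931/272
  15 + 272/1931 = 29237/1931
  0 + 1931/29237 = 1931/29237

1931/29237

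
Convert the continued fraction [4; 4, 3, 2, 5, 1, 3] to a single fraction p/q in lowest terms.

Fold from the inside: start with 3/1.
  1 + 1/3 = 4/3
  5 + 3/4 = 23/4
  2 + 4/23 = 50/23
  3 + 23/50 = 173/50
  4 + 50/173 = 742/173
  4 + 173/742 = 3141/742

3141/742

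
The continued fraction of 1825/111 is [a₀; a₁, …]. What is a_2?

1825 = 16·111 + 49   →  a_0 = 16
111 = 2·49 + 13   →  a_1 = 2
49 = 3·13 + 10   →  a_2 = 3

3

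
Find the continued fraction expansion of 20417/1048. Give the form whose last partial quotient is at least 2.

20417 = 19×1048 + 505
1048 = 2×505 + 38
505 = 13×38 + 11
38 = 3×11 + 5
11 = 2×5 + 1
5 = 5×1 + 0  (stop)
So 20417/1048 = [19; 2, 13, 3, 2, 5].

[19; 2, 13, 3, 2, 5]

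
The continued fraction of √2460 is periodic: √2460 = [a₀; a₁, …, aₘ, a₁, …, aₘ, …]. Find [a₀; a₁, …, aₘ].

a₀ = ⌊√2460⌋ = 49.
With m₀=0, d₀=1 and mₖ₊₁ = dₖaₖ − mₖ, dₖ₊₁ = (n − mₖ₊₁²)/dₖ, aₖ₊₁ = ⌊(a₀+mₖ₊₁)/dₖ₊₁⌋:
  k=1: m=49, d=59, a=1
  k=2: m=10, d=40, a=1
  k=3: m=30, d=39, a=2
  k=4: m=48, d=4, a=24
  k=5: m=48, d=39, a=2
  k=6: m=30, d=40, a=1
  k=7: m=10, d=59, a=1
  k=8: m=49, d=1, a=98
d=1 and a=2a₀=98 at k=8, so the next step gives (m, d) = (49, 59) again — its k=1 value — and the period has length 8.

[49; 1, 1, 2, 24, 2, 1, 1, 98]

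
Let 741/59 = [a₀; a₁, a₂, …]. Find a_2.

1

741 = 12·59 + 33   →  a_0 = 12
59 = 1·33 + 26   →  a_1 = 1
33 = 1·26 + 7   →  a_2 = 1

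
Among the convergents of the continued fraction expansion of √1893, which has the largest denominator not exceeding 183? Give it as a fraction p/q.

√1893 = [43; 1, 1, 28, 1, 1, 86, …] (period length 6).
Convergents:
  p_0/q_0 = 43/1
  p_1/q_1 = 44/1
  p_2/q_2 = 87/2
  p_3/q_3 = 2480/57
  p_4/q_4 = 2567/59
  p_5/q_5 = 5047/116
  p_6/q_6 = 436609/10035
q_5 = 116 ≤ 183 < 10035 = q_6, so the answer is 5047/116.

5047/116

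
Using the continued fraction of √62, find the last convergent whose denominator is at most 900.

√62 = [7; 1, 6, 1, 14, …] (period length 4).
Convergents:
  p_0/q_0 = 7/1
  p_1/q_1 = 8/1
  p_2/q_2 = 55/7
  p_3/q_3 = 63/8
  p_4/q_4 = 937/119
  p_5/q_5 = 1000/127
  p_6/q_6 = 6937/881
  p_7/q_7 = 7937/1008
q_6 = 881 ≤ 900 < 1008 = q_7, so the answer is 6937/881.

6937/881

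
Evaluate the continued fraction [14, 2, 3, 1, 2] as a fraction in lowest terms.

Using pₖ = aₖpₖ₋₁ + pₖ₋₂ and qₖ = aₖqₖ₋₁ + qₖ₋₂:
  k=0: a=14, p=14, q=1
  k=1: a=2, p=29, q=2
  k=2: a=3, p=101, q=7
  k=3: a=1, p=130, q=9
  k=4: a=2, p=361, q=25

361/25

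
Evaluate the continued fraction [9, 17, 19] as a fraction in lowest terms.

2935/324

Fold from the inside: start with 19/1.
  17 + 1/19 = 324/19
  9 + 19/324 = 2935/324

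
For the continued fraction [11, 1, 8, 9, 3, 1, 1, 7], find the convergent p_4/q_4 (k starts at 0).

Using pₖ = aₖpₖ₋₁ + pₖ₋₂, qₖ = aₖqₖ₋₁ + qₖ₋₂ (with p₋₁=1, p₋₂=0, q₋₁=0, q₋₂=1):
  k=0: a=11, p=11, q=1
  k=1: a=1, p=12, q=1
  k=2: a=8, p=107, q=9
  k=3: a=9, p=975, q=82
  k=4: a=3, p=3032, q=255

3032/255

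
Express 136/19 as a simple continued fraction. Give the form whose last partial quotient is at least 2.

136 = 7×19 + 3
19 = 6×3 + 1
3 = 3×1 + 0  (stop)
So 136/19 = [7; 6, 3].

[7; 6, 3]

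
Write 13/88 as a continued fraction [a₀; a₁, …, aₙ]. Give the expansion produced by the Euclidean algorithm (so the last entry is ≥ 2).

13 = 0×88 + 13
88 = 6×13 + 10
13 = 1×10 + 3
10 = 3×3 + 1
3 = 3×1 + 0  (stop)
So 13/88 = [0; 6, 1, 3, 3].

[0; 6, 1, 3, 3]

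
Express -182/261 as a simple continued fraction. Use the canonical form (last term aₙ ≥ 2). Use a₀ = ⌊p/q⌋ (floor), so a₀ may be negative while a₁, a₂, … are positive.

[-1; 3, 3, 3, 2, 3]

-182 = -1·261 + 79
261 = 3·79 + 24
79 = 3·24 + 7
24 = 3·7 + 3
7 = 2·3 + 1
3 = 3·1 + 0  (stop)
So -182/261 = [-1; 3, 3, 3, 2, 3].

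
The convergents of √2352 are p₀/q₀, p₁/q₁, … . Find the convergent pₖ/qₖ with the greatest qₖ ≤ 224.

√2352 = [48; 2, 96, …] (period length 2).
Convergents:
  p_0/q_0 = 48/1
  p_1/q_1 = 97/2
  p_2/q_2 = 9360/193
  p_3/q_3 = 18817/388
q_2 = 193 ≤ 224 < 388 = q_3, so the answer is 9360/193.

9360/193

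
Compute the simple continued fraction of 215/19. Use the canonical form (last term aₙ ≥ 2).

[11; 3, 6]

215 = 11·19 + 6
19 = 3·6 + 1
6 = 6·1 + 0  (stop)
So 215/19 = [11; 3, 6].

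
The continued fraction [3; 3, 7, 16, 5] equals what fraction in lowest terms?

5963/1797

Fold from the inside: start with 5/1.
  16 + 1/5 = 81/5
  7 + 5/81 = 572/81
  3 + 81/572 = 1797/572
  3 + 572/1797 = 5963/1797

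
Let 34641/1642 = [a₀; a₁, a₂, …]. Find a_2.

3

34641 = 21·1642 + 159   →  a_0 = 21
1642 = 10·159 + 52   →  a_1 = 10
159 = 3·52 + 3   →  a_2 = 3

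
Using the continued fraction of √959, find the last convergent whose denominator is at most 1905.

58529/1890

√959 = [30; 1, 29, 1, 60, …] (period length 4).
Convergents:
  p_0/q_0 = 30/1
  p_1/q_1 = 31/1
  p_2/q_2 = 929/30
  p_3/q_3 = 960/31
  p_4/q_4 = 58529/1890
  p_5/q_5 = 59489/1921
q_4 = 1890 ≤ 1905 < 1921 = q_5, so the answer is 58529/1890.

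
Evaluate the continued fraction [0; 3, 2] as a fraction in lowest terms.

Fold from the inside: start with 2/1.
  3 + 1/2 = 7/2
  0 + 2/7 = 2/7

2/7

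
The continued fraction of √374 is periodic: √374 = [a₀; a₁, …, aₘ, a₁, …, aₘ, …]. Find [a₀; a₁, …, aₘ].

a₀ = ⌊√374⌋ = 19.
With m₀=0, d₀=1 and mₖ₊₁ = dₖaₖ − mₖ, dₖ₊₁ = (n − mₖ₊₁²)/dₖ, aₖ₊₁ = ⌊(a₀+mₖ₊₁)/dₖ₊₁⌋:
  k=1: m=19, d=13, a=2
  k=2: m=7, d=25, a=1
  k=3: m=18, d=2, a=18
  k=4: m=18, d=25, a=1
  k=5: m=7, d=13, a=2
  k=6: m=19, d=1, a=38
d=1 and a=2a₀=38 at k=6, so the next step gives (m, d) = (19, 13) again — its k=1 value — and the period has length 6.

[19; 2, 1, 18, 1, 2, 38]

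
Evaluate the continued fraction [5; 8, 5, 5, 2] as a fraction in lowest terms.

2392/467

Fold from the inside: start with 2/1.
  5 + 1/2 = 11/2
  5 + 2/11 = 57/11
  8 + 11/57 = 467/57
  5 + 57/467 = 2392/467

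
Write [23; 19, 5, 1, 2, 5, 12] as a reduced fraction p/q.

490227/21266

Using pₖ = aₖpₖ₋₁ + pₖ₋₂ and qₖ = aₖqₖ₋₁ + qₖ₋₂:
  k=0: a=23, p=23, q=1
  k=1: a=19, p=438, q=19
  k=2: a=5, p=2213, q=96
  k=3: a=1, p=2651, q=115
  k=4: a=2, p=7515, q=326
  k=5: a=5, p=40226, q=1745
  k=6: a=12, p=490227, q=21266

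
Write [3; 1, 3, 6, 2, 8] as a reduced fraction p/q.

1718/457

Using pₖ = aₖpₖ₋₁ + pₖ₋₂ and qₖ = aₖqₖ₋₁ + qₖ₋₂:
  k=0: a=3, p=3, q=1
  k=1: a=1, p=4, q=1
  k=2: a=3, p=15, q=4
  k=3: a=6, p=94, q=25
  k=4: a=2, p=203, q=54
  k=5: a=8, p=1718, q=457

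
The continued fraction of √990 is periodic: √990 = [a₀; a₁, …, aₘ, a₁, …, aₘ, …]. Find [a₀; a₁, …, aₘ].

[31; 2, 6, 2, 62]

a₀ = ⌊√990⌋ = 31.
With m₀=0, d₀=1 and mₖ₊₁ = dₖaₖ − mₖ, dₖ₊₁ = (n − mₖ₊₁²)/dₖ, aₖ₊₁ = ⌊(a₀+mₖ₊₁)/dₖ₊₁⌋:
  k=1: m=31, d=29, a=2
  k=2: m=27, d=9, a=6
  k=3: m=27, d=29, a=2
  k=4: m=31, d=1, a=62
d=1 and a=2a₀=62 at k=4, so the next step gives (m, d) = (31, 29) again — its k=1 value — and the period has length 4.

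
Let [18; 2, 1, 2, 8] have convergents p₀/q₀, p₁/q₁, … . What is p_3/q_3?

147/8

Using pₖ = aₖpₖ₋₁ + pₖ₋₂, qₖ = aₖqₖ₋₁ + qₖ₋₂ (with p₋₁=1, p₋₂=0, q₋₁=0, q₋₂=1):
  k=0: a=18, p=18, q=1
  k=1: a=2, p=37, q=2
  k=2: a=1, p=55, q=3
  k=3: a=2, p=147, q=8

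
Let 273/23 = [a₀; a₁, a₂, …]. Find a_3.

273 = 11·23 + 20   →  a_0 = 11
23 = 1·20 + 3   →  a_1 = 1
20 = 6·3 + 2   →  a_2 = 6
3 = 1·2 + 1   →  a_3 = 1

1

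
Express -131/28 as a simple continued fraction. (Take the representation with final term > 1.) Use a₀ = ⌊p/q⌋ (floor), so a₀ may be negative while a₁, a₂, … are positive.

-131 = -5·28 + 9
28 = 3·9 + 1
9 = 9·1 + 0  (stop)
So -131/28 = [-5; 3, 9].

[-5; 3, 9]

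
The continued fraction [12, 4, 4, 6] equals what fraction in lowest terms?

Fold from the inside: start with 6/1.
  4 + 1/6 = 25/6
  4 + 6/25 = 106/25
  12 + 25/106 = 1297/106

1297/106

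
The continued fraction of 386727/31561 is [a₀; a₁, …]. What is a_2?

1

386727 = 12·31561 + 7995   →  a_0 = 12
31561 = 3·7995 + 7576   →  a_1 = 3
7995 = 1·7576 + 419   →  a_2 = 1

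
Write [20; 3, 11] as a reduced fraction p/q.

691/34

Fold from the inside: start with 11/1.
  3 + 1/11 = 34/11
  20 + 11/34 = 691/34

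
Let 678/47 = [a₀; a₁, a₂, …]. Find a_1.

2

678 = 14·47 + 20   →  a_0 = 14
47 = 2·20 + 7   →  a_1 = 2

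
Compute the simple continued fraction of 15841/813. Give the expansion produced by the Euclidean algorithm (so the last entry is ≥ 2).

[19; 2, 15, 1, 3, 6]

15841 = 19×813 + 394
813 = 2×394 + 25
394 = 15×25 + 19
25 = 1×19 + 6
19 = 3×6 + 1
6 = 6×1 + 0  (stop)
So 15841/813 = [19; 2, 15, 1, 3, 6].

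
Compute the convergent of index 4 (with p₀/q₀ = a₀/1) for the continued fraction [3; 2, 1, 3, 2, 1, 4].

84/25

Using pₖ = aₖpₖ₋₁ + pₖ₋₂, qₖ = aₖqₖ₋₁ + qₖ₋₂ (with p₋₁=1, p₋₂=0, q₋₁=0, q₋₂=1):
  k=0: a=3, p=3, q=1
  k=1: a=2, p=7, q=2
  k=2: a=1, p=10, q=3
  k=3: a=3, p=37, q=11
  k=4: a=2, p=84, q=25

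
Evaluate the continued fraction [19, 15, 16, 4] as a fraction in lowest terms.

Using pₖ = aₖpₖ₋₁ + pₖ₋₂ and qₖ = aₖqₖ₋₁ + qₖ₋₂:
  k=0: a=19, p=19, q=1
  k=1: a=15, p=286, q=15
  k=2: a=16, p=4595, q=241
  k=3: a=4, p=18666, q=979

18666/979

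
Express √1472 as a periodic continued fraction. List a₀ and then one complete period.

[38; 2, 1, 2, 1, 2, 76]

a₀ = ⌊√1472⌋ = 38.
With m₀=0, d₀=1 and mₖ₊₁ = dₖaₖ − mₖ, dₖ₊₁ = (n − mₖ₊₁²)/dₖ, aₖ₊₁ = ⌊(a₀+mₖ₊₁)/dₖ₊₁⌋:
  k=1: m=38, d=28, a=2
  k=2: m=18, d=41, a=1
  k=3: m=23, d=23, a=2
  k=4: m=23, d=41, a=1
  k=5: m=18, d=28, a=2
  k=6: m=38, d=1, a=76
d=1 and a=2a₀=76 at k=6, so the next step gives (m, d) = (38, 28) again — its k=1 value — and the period has length 6.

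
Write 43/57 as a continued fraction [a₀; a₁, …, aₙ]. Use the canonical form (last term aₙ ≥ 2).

[0; 1, 3, 14]

43 = 0·57 + 43
57 = 1·43 + 14
43 = 3·14 + 1
14 = 14·1 + 0  (stop)
So 43/57 = [0; 1, 3, 14].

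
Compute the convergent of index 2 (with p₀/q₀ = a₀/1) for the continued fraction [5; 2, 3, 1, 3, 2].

38/7

Using pₖ = aₖpₖ₋₁ + pₖ₋₂, qₖ = aₖqₖ₋₁ + qₖ₋₂ (with p₋₁=1, p₋₂=0, q₋₁=0, q₋₂=1):
  k=0: a=5, p=5, q=1
  k=1: a=2, p=11, q=2
  k=2: a=3, p=38, q=7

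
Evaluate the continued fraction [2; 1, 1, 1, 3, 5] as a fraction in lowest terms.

153/58

Fold from the inside: start with 5/1.
  3 + 1/5 = 16/5
  1 + 5/16 = 21/16
  1 + 16/21 = 37/21
  1 + 21/37 = 58/37
  2 + 37/58 = 153/58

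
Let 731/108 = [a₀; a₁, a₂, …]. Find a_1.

731 = 6·108 + 83   →  a_0 = 6
108 = 1·83 + 25   →  a_1 = 1

1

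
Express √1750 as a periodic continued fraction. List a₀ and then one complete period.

a₀ = ⌊√1750⌋ = 41.
With m₀=0, d₀=1 and mₖ₊₁ = dₖaₖ − mₖ, dₖ₊₁ = (n − mₖ₊₁²)/dₖ, aₖ₊₁ = ⌊(a₀+mₖ₊₁)/dₖ₊₁⌋:
  k=1: m=41, d=69, a=1
  k=2: m=28, d=14, a=4
  k=3: m=28, d=69, a=1
  k=4: m=41, d=1, a=82
d=1 and a=2a₀=82 at k=4, so the next step gives (m, d) = (41, 69) again — its k=1 value — and the period has length 4.

[41; 1, 4, 1, 82]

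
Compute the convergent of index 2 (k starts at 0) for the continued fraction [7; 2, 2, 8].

37/5

Using pₖ = aₖpₖ₋₁ + pₖ₋₂, qₖ = aₖqₖ₋₁ + qₖ₋₂ (with p₋₁=1, p₋₂=0, q₋₁=0, q₋₂=1):
  k=0: a=7, p=7, q=1
  k=1: a=2, p=15, q=2
  k=2: a=2, p=37, q=5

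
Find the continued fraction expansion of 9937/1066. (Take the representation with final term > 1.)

9937 = 9·1066 + 343
1066 = 3·343 + 37
343 = 9·37 + 10
37 = 3·10 + 7
10 = 1·7 + 3
7 = 2·3 + 1
3 = 3·1 + 0  (stop)
So 9937/1066 = [9; 3, 9, 3, 1, 2, 3].

[9; 3, 9, 3, 1, 2, 3]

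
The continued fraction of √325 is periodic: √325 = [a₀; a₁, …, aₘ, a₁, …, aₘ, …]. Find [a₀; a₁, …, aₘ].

[18; 36]

a₀ = ⌊√325⌋ = 18.
With m₀=0, d₀=1 and mₖ₊₁ = dₖaₖ − mₖ, dₖ₊₁ = (n − mₖ₊₁²)/dₖ, aₖ₊₁ = ⌊(a₀+mₖ₊₁)/dₖ₊₁⌋:
  k=1: m=18, d=1, a=36
d=1 and a=2a₀=36 at k=1, so the next step gives (m, d) = (18, 1) again — its k=1 value — and the period has length 1.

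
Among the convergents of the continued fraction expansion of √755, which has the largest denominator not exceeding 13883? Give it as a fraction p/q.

√755 = [27; 2, 10, 2, 54, …] (period length 4).
Convergents:
  p_0/q_0 = 27/1
  p_1/q_1 = 55/2
  p_2/q_2 = 577/21
  p_3/q_3 = 1209/44
  p_4/q_4 = 65863/2397
  p_5/q_5 = 132935/4838
  p_6/q_6 = 1395213/50777
q_5 = 4838 ≤ 13883 < 50777 = q_6, so the answer is 132935/4838.

132935/4838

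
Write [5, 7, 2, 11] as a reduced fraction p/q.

Fold from the inside: start with 11/1.
  2 + 1/11 = 23/11
  7 + 11/23 = 172/23
  5 + 23/172 = 883/172

883/172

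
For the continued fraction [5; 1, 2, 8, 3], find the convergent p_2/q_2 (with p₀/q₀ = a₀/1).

Using pₖ = aₖpₖ₋₁ + pₖ₋₂, qₖ = aₖqₖ₋₁ + qₖ₋₂ (with p₋₁=1, p₋₂=0, q₋₁=0, q₋₂=1):
  k=0: a=5, p=5, q=1
  k=1: a=1, p=6, q=1
  k=2: a=2, p=17, q=3

17/3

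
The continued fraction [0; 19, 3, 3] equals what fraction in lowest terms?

Using pₖ = aₖpₖ₋₁ + pₖ₋₂ and qₖ = aₖqₖ₋₁ + qₖ₋₂:
  k=0: a=0, p=0, q=1
  k=1: a=19, p=1, q=19
  k=2: a=3, p=3, q=58
  k=3: a=3, p=10, q=193

10/193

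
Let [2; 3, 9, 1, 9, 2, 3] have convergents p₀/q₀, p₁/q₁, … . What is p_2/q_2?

Using pₖ = aₖpₖ₋₁ + pₖ₋₂, qₖ = aₖqₖ₋₁ + qₖ₋₂ (with p₋₁=1, p₋₂=0, q₋₁=0, q₋₂=1):
  k=0: a=2, p=2, q=1
  k=1: a=3, p=7, q=3
  k=2: a=9, p=65, q=28

65/28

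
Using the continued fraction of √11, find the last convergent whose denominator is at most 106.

√11 = [3; 3, 6, …] (period length 2).
Convergents:
  p_0/q_0 = 3/1
  p_1/q_1 = 10/3
  p_2/q_2 = 63/19
  p_3/q_3 = 199/60
  p_4/q_4 = 1257/379
q_3 = 60 ≤ 106 < 379 = q_4, so the answer is 199/60.

199/60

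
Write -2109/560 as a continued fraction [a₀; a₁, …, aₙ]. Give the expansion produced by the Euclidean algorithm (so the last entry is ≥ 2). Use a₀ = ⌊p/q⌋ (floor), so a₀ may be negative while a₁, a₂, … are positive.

[-4; 4, 3, 1, 1, 1, 3, 3]

-2109 = -4·560 + 131
560 = 4·131 + 36
131 = 3·36 + 23
36 = 1·23 + 13
23 = 1·13 + 10
13 = 1·10 + 3
10 = 3·3 + 1
3 = 3·1 + 0  (stop)
So -2109/560 = [-4; 4, 3, 1, 1, 1, 3, 3].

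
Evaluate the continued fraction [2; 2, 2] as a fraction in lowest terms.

12/5

Fold from the inside: start with 2/1.
  2 + 1/2 = 5/2
  2 + 2/5 = 12/5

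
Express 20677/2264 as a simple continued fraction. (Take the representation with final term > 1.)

20677 = 9*2264 + 301
2264 = 7*301 + 157
301 = 1*157 + 144
157 = 1*144 + 13
144 = 11*13 + 1
13 = 13*1 + 0  (stop)
So 20677/2264 = [9; 7, 1, 1, 11, 13].

[9; 7, 1, 1, 11, 13]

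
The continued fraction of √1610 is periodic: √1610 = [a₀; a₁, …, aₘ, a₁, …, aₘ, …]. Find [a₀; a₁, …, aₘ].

a₀ = ⌊√1610⌋ = 40.
With m₀=0, d₀=1 and mₖ₊₁ = dₖaₖ − mₖ, dₖ₊₁ = (n − mₖ₊₁²)/dₖ, aₖ₊₁ = ⌊(a₀+mₖ₊₁)/dₖ₊₁⌋:
  k=1: m=40, d=10, a=8
  k=2: m=40, d=1, a=80
d=1 and a=2a₀=80 at k=2, so the next step gives (m, d) = (40, 10) again — its k=1 value — and the period has length 2.

[40; 8, 80]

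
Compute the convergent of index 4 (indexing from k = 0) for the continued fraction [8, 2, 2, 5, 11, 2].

Using pₖ = aₖpₖ₋₁ + pₖ₋₂, qₖ = aₖqₖ₋₁ + qₖ₋₂ (with p₋₁=1, p₋₂=0, q₋₁=0, q₋₂=1):
  k=0: a=8, p=8, q=1
  k=1: a=2, p=17, q=2
  k=2: a=2, p=42, q=5
  k=3: a=5, p=227, q=27
  k=4: a=11, p=2539, q=302

2539/302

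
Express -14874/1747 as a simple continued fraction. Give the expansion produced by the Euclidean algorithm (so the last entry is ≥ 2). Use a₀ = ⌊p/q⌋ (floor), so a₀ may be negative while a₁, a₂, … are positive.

-14874 = -9·1747 + 849
1747 = 2·849 + 49
849 = 17·49 + 16
49 = 3·16 + 1
16 = 16·1 + 0  (stop)
So -14874/1747 = [-9; 2, 17, 3, 16].

[-9; 2, 17, 3, 16]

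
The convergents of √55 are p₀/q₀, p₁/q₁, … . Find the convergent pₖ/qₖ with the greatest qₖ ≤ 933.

6593/889

√55 = [7; 2, 2, 2, 14, …] (period length 4).
Convergents:
  p_0/q_0 = 7/1
  p_1/q_1 = 15/2
  p_2/q_2 = 37/5
  p_3/q_3 = 89/12
  p_4/q_4 = 1283/173
  p_5/q_5 = 2655/358
  p_6/q_6 = 6593/889
  p_7/q_7 = 15841/2136
q_6 = 889 ≤ 933 < 2136 = q_7, so the answer is 6593/889.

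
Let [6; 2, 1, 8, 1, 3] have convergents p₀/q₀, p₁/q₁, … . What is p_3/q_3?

165/26

Using pₖ = aₖpₖ₋₁ + pₖ₋₂, qₖ = aₖqₖ₋₁ + qₖ₋₂ (with p₋₁=1, p₋₂=0, q₋₁=0, q₋₂=1):
  k=0: a=6, p=6, q=1
  k=1: a=2, p=13, q=2
  k=2: a=1, p=19, q=3
  k=3: a=8, p=165, q=26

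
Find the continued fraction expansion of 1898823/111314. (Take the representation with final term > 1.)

1898823 = 17×111314 + 6485
111314 = 17×6485 + 1069
6485 = 6×1069 + 71
1069 = 15×71 + 4
71 = 17×4 + 3
4 = 1×3 + 1
3 = 3×1 + 0  (stop)
So 1898823/111314 = [17; 17, 6, 15, 17, 1, 3].

[17; 17, 6, 15, 17, 1, 3]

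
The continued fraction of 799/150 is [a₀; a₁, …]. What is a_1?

3

799 = 5·150 + 49   →  a_0 = 5
150 = 3·49 + 3   →  a_1 = 3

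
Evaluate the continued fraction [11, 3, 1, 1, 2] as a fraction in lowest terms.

203/18

Using pₖ = aₖpₖ₋₁ + pₖ₋₂ and qₖ = aₖqₖ₋₁ + qₖ₋₂:
  k=0: a=11, p=11, q=1
  k=1: a=3, p=34, q=3
  k=2: a=1, p=45, q=4
  k=3: a=1, p=79, q=7
  k=4: a=2, p=203, q=18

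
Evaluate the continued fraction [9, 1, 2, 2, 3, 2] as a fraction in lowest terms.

Fold from the inside: start with 2/1.
  3 + 1/2 = 7/2
  2 + 2/7 = 16/7
  2 + 7/16 = 39/16
  1 + 16/39 = 55/39
  9 + 39/55 = 534/55

534/55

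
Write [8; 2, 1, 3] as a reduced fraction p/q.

Fold from the inside: start with 3/1.
  1 + 1/3 = 4/3
  2 + 3/4 = 11/4
  8 + 4/11 = 92/11

92/11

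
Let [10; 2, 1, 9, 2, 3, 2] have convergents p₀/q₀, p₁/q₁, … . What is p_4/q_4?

Using pₖ = aₖpₖ₋₁ + pₖ₋₂, qₖ = aₖqₖ₋₁ + qₖ₋₂ (with p₋₁=1, p₋₂=0, q₋₁=0, q₋₂=1):
  k=0: a=10, p=10, q=1
  k=1: a=2, p=21, q=2
  k=2: a=1, p=31, q=3
  k=3: a=9, p=300, q=29
  k=4: a=2, p=631, q=61

631/61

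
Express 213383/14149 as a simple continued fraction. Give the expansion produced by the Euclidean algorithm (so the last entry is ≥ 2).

213383 = 15×14149 + 1148
14149 = 12×1148 + 373
1148 = 3×373 + 29
373 = 12×29 + 25
29 = 1×25 + 4
25 = 6×4 + 1
4 = 4×1 + 0  (stop)
So 213383/14149 = [15; 12, 3, 12, 1, 6, 4].

[15; 12, 3, 12, 1, 6, 4]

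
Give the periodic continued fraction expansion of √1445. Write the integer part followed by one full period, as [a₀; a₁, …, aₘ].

a₀ = ⌊√1445⌋ = 38.
With m₀=0, d₀=1 and mₖ₊₁ = dₖaₖ − mₖ, dₖ₊₁ = (n − mₖ₊₁²)/dₖ, aₖ₊₁ = ⌊(a₀+mₖ₊₁)/dₖ₊₁⌋:
  k=1: m=38, d=1, a=76
d=1 and a=2a₀=76 at k=1, so the next step gives (m, d) = (38, 1) again — its k=1 value — and the period has length 1.

[38; 76]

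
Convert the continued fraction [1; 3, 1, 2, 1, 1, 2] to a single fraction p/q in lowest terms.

85/67

Using pₖ = aₖpₖ₋₁ + pₖ₋₂ and qₖ = aₖqₖ₋₁ + qₖ₋₂:
  k=0: a=1, p=1, q=1
  k=1: a=3, p=4, q=3
  k=2: a=1, p=5, q=4
  k=3: a=2, p=14, q=11
  k=4: a=1, p=19, q=15
  k=5: a=1, p=33, q=26
  k=6: a=2, p=85, q=67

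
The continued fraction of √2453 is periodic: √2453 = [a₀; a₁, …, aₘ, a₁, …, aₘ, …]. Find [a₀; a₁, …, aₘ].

[49; 1, 1, 8, 1, 1, 98]

a₀ = ⌊√2453⌋ = 49.
With m₀=0, d₀=1 and mₖ₊₁ = dₖaₖ − mₖ, dₖ₊₁ = (n − mₖ₊₁²)/dₖ, aₖ₊₁ = ⌊(a₀+mₖ₊₁)/dₖ₊₁⌋:
  k=1: m=49, d=52, a=1
  k=2: m=3, d=47, a=1
  k=3: m=44, d=11, a=8
  k=4: m=44, d=47, a=1
  k=5: m=3, d=52, a=1
  k=6: m=49, d=1, a=98
d=1 and a=2a₀=98 at k=6, so the next step gives (m, d) = (49, 52) again — its k=1 value — and the period has length 6.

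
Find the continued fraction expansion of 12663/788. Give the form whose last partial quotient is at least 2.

12663 = 16×788 + 55
788 = 14×55 + 18
55 = 3×18 + 1
18 = 18×1 + 0  (stop)
So 12663/788 = [16; 14, 3, 18].

[16; 14, 3, 18]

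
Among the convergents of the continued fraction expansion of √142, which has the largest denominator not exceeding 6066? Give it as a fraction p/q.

40897/3432

√142 = [11; 1, 10, 1, 22, …] (period length 4).
Convergents:
  p_0/q_0 = 11/1
  p_1/q_1 = 12/1
  p_2/q_2 = 131/11
  p_3/q_3 = 143/12
  p_4/q_4 = 3277/275
  p_5/q_5 = 3420/287
  p_6/q_6 = 37477/3145
  p_7/q_7 = 40897/3432
  p_8/q_8 = 937211/78649
q_7 = 3432 ≤ 6066 < 78649 = q_8, so the answer is 40897/3432.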